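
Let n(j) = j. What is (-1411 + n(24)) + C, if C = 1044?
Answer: -343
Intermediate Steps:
(-1411 + n(24)) + C = (-1411 + 24) + 1044 = -1387 + 1044 = -343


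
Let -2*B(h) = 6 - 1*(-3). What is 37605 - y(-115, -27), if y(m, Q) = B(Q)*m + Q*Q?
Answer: 72717/2 ≈ 36359.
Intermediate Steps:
B(h) = -9/2 (B(h) = -(6 - 1*(-3))/2 = -(6 + 3)/2 = -1/2*9 = -9/2)
y(m, Q) = Q**2 - 9*m/2 (y(m, Q) = -9*m/2 + Q*Q = -9*m/2 + Q**2 = Q**2 - 9*m/2)
37605 - y(-115, -27) = 37605 - ((-27)**2 - 9/2*(-115)) = 37605 - (729 + 1035/2) = 37605 - 1*2493/2 = 37605 - 2493/2 = 72717/2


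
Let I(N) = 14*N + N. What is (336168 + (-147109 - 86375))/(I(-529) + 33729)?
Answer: 17114/4299 ≈ 3.9809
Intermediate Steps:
I(N) = 15*N
(336168 + (-147109 - 86375))/(I(-529) + 33729) = (336168 + (-147109 - 86375))/(15*(-529) + 33729) = (336168 - 233484)/(-7935 + 33729) = 102684/25794 = 102684*(1/25794) = 17114/4299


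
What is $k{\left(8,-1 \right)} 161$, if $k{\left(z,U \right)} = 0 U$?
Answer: $0$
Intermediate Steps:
$k{\left(z,U \right)} = 0$
$k{\left(8,-1 \right)} 161 = 0 \cdot 161 = 0$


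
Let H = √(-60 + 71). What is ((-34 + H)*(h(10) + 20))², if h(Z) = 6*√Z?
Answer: 4*(10 + 3*√10)²*(34 - √11)² ≈ 1.4300e+6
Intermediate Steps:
H = √11 ≈ 3.3166
((-34 + H)*(h(10) + 20))² = ((-34 + √11)*(6*√10 + 20))² = ((-34 + √11)*(20 + 6*√10))² = (-34 + √11)²*(20 + 6*√10)²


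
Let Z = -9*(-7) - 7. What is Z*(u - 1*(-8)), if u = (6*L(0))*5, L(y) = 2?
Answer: 3808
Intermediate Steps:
Z = 56 (Z = 63 - 7 = 56)
u = 60 (u = (6*2)*5 = 12*5 = 60)
Z*(u - 1*(-8)) = 56*(60 - 1*(-8)) = 56*(60 + 8) = 56*68 = 3808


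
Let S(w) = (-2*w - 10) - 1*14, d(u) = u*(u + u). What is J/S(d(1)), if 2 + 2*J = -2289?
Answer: 2291/56 ≈ 40.911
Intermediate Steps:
J = -2291/2 (J = -1 + (½)*(-2289) = -1 - 2289/2 = -2291/2 ≈ -1145.5)
d(u) = 2*u² (d(u) = u*(2*u) = 2*u²)
S(w) = -24 - 2*w (S(w) = (-10 - 2*w) - 14 = -24 - 2*w)
J/S(d(1)) = -2291/(2*(-24 - 4*1²)) = -2291/(2*(-24 - 4)) = -2291/2/(-28) = -2291/2*(-1/28) = 2291/56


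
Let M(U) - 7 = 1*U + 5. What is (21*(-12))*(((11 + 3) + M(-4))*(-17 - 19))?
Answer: 199584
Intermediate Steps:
M(U) = 12 + U (M(U) = 7 + (1*U + 5) = 7 + (U + 5) = 7 + (5 + U) = 12 + U)
(21*(-12))*(((11 + 3) + M(-4))*(-17 - 19)) = (21*(-12))*(((11 + 3) + (12 - 4))*(-17 - 19)) = -252*(14 + 8)*(-36) = -5544*(-36) = -252*(-792) = 199584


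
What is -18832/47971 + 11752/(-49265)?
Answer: -135592152/214844665 ≈ -0.63112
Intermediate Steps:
-18832/47971 + 11752/(-49265) = -18832*1/47971 + 11752*(-1/49265) = -1712/4361 - 11752/49265 = -135592152/214844665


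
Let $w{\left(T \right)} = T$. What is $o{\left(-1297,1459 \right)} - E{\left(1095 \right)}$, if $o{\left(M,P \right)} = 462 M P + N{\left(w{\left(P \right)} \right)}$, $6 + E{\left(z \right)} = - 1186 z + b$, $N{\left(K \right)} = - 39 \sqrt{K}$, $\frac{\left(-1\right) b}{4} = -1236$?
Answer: $-872959494 - 39 \sqrt{1459} \approx -8.7296 \cdot 10^{8}$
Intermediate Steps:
$b = 4944$ ($b = \left(-4\right) \left(-1236\right) = 4944$)
$E{\left(z \right)} = 4938 - 1186 z$ ($E{\left(z \right)} = -6 - \left(-4944 + 1186 z\right) = 4938 - 1186 z$)
$o{\left(M,P \right)} = - 39 \sqrt{P} + 462 M P$ ($o{\left(M,P \right)} = 462 M P - 39 \sqrt{P} = - 39 \sqrt{P} + 462 M P$)
$o{\left(-1297,1459 \right)} - E{\left(1095 \right)} = \left(- 39 \sqrt{1459} + 462 \left(-1297\right) 1459\right) - \left(4938 - 1298670\right) = \left(- 39 \sqrt{1459} - 874253226\right) - \left(4938 - 1298670\right) = \left(-874253226 - 39 \sqrt{1459}\right) - -1293732 = \left(-874253226 - 39 \sqrt{1459}\right) + 1293732 = -872959494 - 39 \sqrt{1459}$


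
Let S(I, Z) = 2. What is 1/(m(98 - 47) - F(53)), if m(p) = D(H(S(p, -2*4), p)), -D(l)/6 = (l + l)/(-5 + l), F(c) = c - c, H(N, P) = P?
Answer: -23/306 ≈ -0.075163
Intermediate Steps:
F(c) = 0
D(l) = -12*l/(-5 + l) (D(l) = -6*(l + l)/(-5 + l) = -6*2*l/(-5 + l) = -12*l/(-5 + l))
m(p) = -12*p/(-5 + p)
1/(m(98 - 47) - F(53)) = 1/(-12*(98 - 47)/(-5 + (98 - 47)) - 1*0) = 1/(-12*51/(-5 + 51) + 0) = 1/(-12*51/46 + 0) = 1/(-12*51*1/46 + 0) = 1/(-306/23 + 0) = 1/(-306/23) = -23/306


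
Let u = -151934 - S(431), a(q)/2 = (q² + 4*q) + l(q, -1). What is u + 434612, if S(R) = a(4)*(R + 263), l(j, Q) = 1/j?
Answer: 237915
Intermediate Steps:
l(j, Q) = 1/j
a(q) = 2/q + 2*q² + 8*q (a(q) = 2*((q² + 4*q) + 1/q) = 2*(1/q + q² + 4*q) = 2/q + 2*q² + 8*q)
S(R) = 33927/2 + 129*R/2 (S(R) = (2*(1 + 4²*(4 + 4))/4)*(R + 263) = (2*(¼)*(1 + 16*8))*(263 + R) = (2*(¼)*(1 + 128))*(263 + R) = (2*(¼)*129)*(263 + R) = 129*(263 + R)/2 = 33927/2 + 129*R/2)
u = -196697 (u = -151934 - (33927/2 + (129/2)*431) = -151934 - (33927/2 + 55599/2) = -151934 - 1*44763 = -151934 - 44763 = -196697)
u + 434612 = -196697 + 434612 = 237915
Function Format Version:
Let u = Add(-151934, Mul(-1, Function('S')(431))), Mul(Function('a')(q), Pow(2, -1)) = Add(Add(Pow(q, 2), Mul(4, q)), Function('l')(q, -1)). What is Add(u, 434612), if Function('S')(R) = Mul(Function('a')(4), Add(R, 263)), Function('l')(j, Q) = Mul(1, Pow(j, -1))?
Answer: 237915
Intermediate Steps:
Function('l')(j, Q) = Pow(j, -1)
Function('a')(q) = Add(Mul(2, Pow(q, -1)), Mul(2, Pow(q, 2)), Mul(8, q)) (Function('a')(q) = Mul(2, Add(Add(Pow(q, 2), Mul(4, q)), Pow(q, -1))) = Mul(2, Add(Pow(q, -1), Pow(q, 2), Mul(4, q))) = Add(Mul(2, Pow(q, -1)), Mul(2, Pow(q, 2)), Mul(8, q)))
Function('S')(R) = Add(Rational(33927, 2), Mul(Rational(129, 2), R)) (Function('S')(R) = Mul(Mul(2, Pow(4, -1), Add(1, Mul(Pow(4, 2), Add(4, 4)))), Add(R, 263)) = Mul(Mul(2, Rational(1, 4), Add(1, Mul(16, 8))), Add(263, R)) = Mul(Mul(2, Rational(1, 4), Add(1, 128)), Add(263, R)) = Mul(Mul(2, Rational(1, 4), 129), Add(263, R)) = Mul(Rational(129, 2), Add(263, R)) = Add(Rational(33927, 2), Mul(Rational(129, 2), R)))
u = -196697 (u = Add(-151934, Mul(-1, Add(Rational(33927, 2), Mul(Rational(129, 2), 431)))) = Add(-151934, Mul(-1, Add(Rational(33927, 2), Rational(55599, 2)))) = Add(-151934, Mul(-1, 44763)) = Add(-151934, -44763) = -196697)
Add(u, 434612) = Add(-196697, 434612) = 237915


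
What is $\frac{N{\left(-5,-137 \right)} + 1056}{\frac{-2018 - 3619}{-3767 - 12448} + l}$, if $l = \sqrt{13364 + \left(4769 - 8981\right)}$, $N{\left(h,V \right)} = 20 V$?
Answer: $\frac{17102695580}{267363226159} - \frac{393571344800 \sqrt{143}}{267363226159} \approx -17.539$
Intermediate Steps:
$l = 8 \sqrt{143}$ ($l = \sqrt{13364 - 4212} = \sqrt{9152} = 8 \sqrt{143} \approx 95.666$)
$\frac{N{\left(-5,-137 \right)} + 1056}{\frac{-2018 - 3619}{-3767 - 12448} + l} = \frac{20 \left(-137\right) + 1056}{\frac{-2018 - 3619}{-3767 - 12448} + 8 \sqrt{143}} = \frac{-2740 + 1056}{- \frac{5637}{-16215} + 8 \sqrt{143}} = - \frac{1684}{\left(-5637\right) \left(- \frac{1}{16215}\right) + 8 \sqrt{143}} = - \frac{1684}{\frac{1879}{5405} + 8 \sqrt{143}}$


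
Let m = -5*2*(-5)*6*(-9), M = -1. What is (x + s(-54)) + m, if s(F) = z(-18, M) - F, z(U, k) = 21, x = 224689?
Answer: 222064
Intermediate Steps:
m = -2700 (m = -(-50)*6*(-9) = -5*(-60)*(-9) = 300*(-9) = -2700)
s(F) = 21 - F
(x + s(-54)) + m = (224689 + (21 - 1*(-54))) - 2700 = (224689 + (21 + 54)) - 2700 = (224689 + 75) - 2700 = 224764 - 2700 = 222064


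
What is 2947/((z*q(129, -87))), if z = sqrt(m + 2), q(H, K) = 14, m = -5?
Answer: -421*I*sqrt(3)/6 ≈ -121.53*I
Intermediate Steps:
z = I*sqrt(3) (z = sqrt(-5 + 2) = sqrt(-3) = I*sqrt(3) ≈ 1.732*I)
2947/((z*q(129, -87))) = 2947/(((I*sqrt(3))*14)) = 2947/((14*I*sqrt(3))) = 2947*(-I*sqrt(3)/42) = -421*I*sqrt(3)/6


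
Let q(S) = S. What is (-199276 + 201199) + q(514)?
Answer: 2437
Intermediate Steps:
(-199276 + 201199) + q(514) = (-199276 + 201199) + 514 = 1923 + 514 = 2437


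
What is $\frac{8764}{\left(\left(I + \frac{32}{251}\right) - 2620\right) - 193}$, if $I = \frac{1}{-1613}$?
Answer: $- \frac{1774109666}{569414127} \approx -3.1157$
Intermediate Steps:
$I = - \frac{1}{1613} \approx -0.00061996$
$\frac{8764}{\left(\left(I + \frac{32}{251}\right) - 2620\right) - 193} = \frac{8764}{\left(\left(- \frac{1}{1613} + \frac{32}{251}\right) - 2620\right) - 193} = \frac{8764}{\left(\frac{51365}{404863} - 2620\right) - 193} = \frac{8764}{- \frac{1060689695}{404863} - 193} = \frac{8764}{- \frac{1138828254}{404863}} = 8764 \left(- \frac{404863}{1138828254}\right) = - \frac{1774109666}{569414127}$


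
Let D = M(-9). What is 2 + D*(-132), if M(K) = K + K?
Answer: 2378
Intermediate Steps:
M(K) = 2*K
D = -18 (D = 2*(-9) = -18)
2 + D*(-132) = 2 - 18*(-132) = 2 + 2376 = 2378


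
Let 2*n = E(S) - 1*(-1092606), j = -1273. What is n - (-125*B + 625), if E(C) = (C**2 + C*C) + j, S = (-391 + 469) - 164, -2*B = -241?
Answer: 567500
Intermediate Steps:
B = 241/2 (B = -1/2*(-241) = 241/2 ≈ 120.50)
S = -86 (S = 78 - 164 = -86)
E(C) = -1273 + 2*C**2 (E(C) = (C**2 + C*C) - 1273 = (C**2 + C**2) - 1273 = 2*C**2 - 1273 = -1273 + 2*C**2)
n = 1106125/2 (n = ((-1273 + 2*(-86)**2) - 1*(-1092606))/2 = ((-1273 + 2*7396) + 1092606)/2 = ((-1273 + 14792) + 1092606)/2 = (13519 + 1092606)/2 = (1/2)*1106125 = 1106125/2 ≈ 5.5306e+5)
n - (-125*B + 625) = 1106125/2 - (-125*241/2 + 625) = 1106125/2 - (-30125/2 + 625) = 1106125/2 - 1*(-28875/2) = 1106125/2 + 28875/2 = 567500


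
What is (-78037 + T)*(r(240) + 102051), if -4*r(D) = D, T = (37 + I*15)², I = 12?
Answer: -3156417468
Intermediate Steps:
T = 47089 (T = (37 + 12*15)² = (37 + 180)² = 217² = 47089)
r(D) = -D/4
(-78037 + T)*(r(240) + 102051) = (-78037 + 47089)*(-¼*240 + 102051) = -30948*(-60 + 102051) = -30948*101991 = -3156417468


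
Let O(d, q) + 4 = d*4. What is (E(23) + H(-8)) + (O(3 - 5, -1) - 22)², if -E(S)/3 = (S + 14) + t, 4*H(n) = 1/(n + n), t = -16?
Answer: 69951/64 ≈ 1093.0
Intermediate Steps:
O(d, q) = -4 + 4*d (O(d, q) = -4 + d*4 = -4 + 4*d)
H(n) = 1/(8*n) (H(n) = 1/(4*(n + n)) = 1/(4*((2*n))) = (1/(2*n))/4 = 1/(8*n))
E(S) = 6 - 3*S (E(S) = -3*((S + 14) - 16) = -3*((14 + S) - 16) = -3*(-2 + S) = 6 - 3*S)
(E(23) + H(-8)) + (O(3 - 5, -1) - 22)² = ((6 - 3*23) + (⅛)/(-8)) + ((-4 + 4*(3 - 5)) - 22)² = ((6 - 69) + (⅛)*(-⅛)) + ((-4 + 4*(-2)) - 22)² = (-63 - 1/64) + ((-4 - 8) - 22)² = -4033/64 + (-12 - 22)² = -4033/64 + (-34)² = -4033/64 + 1156 = 69951/64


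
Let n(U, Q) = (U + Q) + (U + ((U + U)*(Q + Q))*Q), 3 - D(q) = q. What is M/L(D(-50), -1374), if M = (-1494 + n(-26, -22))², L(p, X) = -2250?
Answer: -1347012608/1125 ≈ -1.1973e+6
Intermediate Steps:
D(q) = 3 - q
n(U, Q) = Q + 2*U + 4*U*Q² (n(U, Q) = (Q + U) + (U + ((2*U)*(2*Q))*Q) = (Q + U) + (U + (4*Q*U)*Q) = (Q + U) + (U + 4*U*Q²) = Q + 2*U + 4*U*Q²)
M = 2694025216 (M = (-1494 + (-22 + 2*(-26) + 4*(-26)*(-22)²))² = (-1494 + (-22 - 52 + 4*(-26)*484))² = (-1494 + (-22 - 52 - 50336))² = (-1494 - 50410)² = (-51904)² = 2694025216)
M/L(D(-50), -1374) = 2694025216/(-2250) = 2694025216*(-1/2250) = -1347012608/1125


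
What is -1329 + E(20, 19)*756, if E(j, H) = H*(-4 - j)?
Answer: -346065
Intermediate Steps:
-1329 + E(20, 19)*756 = -1329 - 1*19*(4 + 20)*756 = -1329 - 1*19*24*756 = -1329 - 456*756 = -1329 - 344736 = -346065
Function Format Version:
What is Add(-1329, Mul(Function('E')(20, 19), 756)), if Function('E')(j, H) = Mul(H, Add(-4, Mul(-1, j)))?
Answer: -346065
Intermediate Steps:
Add(-1329, Mul(Function('E')(20, 19), 756)) = Add(-1329, Mul(Mul(-1, 19, Add(4, 20)), 756)) = Add(-1329, Mul(Mul(-1, 19, 24), 756)) = Add(-1329, Mul(-456, 756)) = Add(-1329, -344736) = -346065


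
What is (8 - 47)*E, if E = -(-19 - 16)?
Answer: -1365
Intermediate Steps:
E = 35 (E = -1*(-35) = 35)
(8 - 47)*E = (8 - 47)*35 = -39*35 = -1365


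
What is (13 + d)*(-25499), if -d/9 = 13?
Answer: 2651896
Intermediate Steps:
d = -117 (d = -9*13 = -117)
(13 + d)*(-25499) = (13 - 117)*(-25499) = -104*(-25499) = 2651896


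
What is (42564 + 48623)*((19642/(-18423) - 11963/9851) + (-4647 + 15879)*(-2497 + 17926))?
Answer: 124692585799906457257/7890651 ≈ 1.5803e+13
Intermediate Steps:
(42564 + 48623)*((19642/(-18423) - 11963/9851) + (-4647 + 15879)*(-2497 + 17926)) = 91187*((19642*(-1/18423) - 11963*1/9851) + 11232*15429) = 91187*((-854/801 - 11963/9851) + 173298528) = 91187*(-17995117/7890651 + 173298528) = 91187*(1367438185266611/7890651) = 124692585799906457257/7890651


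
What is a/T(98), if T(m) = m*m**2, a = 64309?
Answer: 9187/134456 ≈ 0.068327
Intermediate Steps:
T(m) = m**3
a/T(98) = 64309/(98**3) = 64309/941192 = 64309*(1/941192) = 9187/134456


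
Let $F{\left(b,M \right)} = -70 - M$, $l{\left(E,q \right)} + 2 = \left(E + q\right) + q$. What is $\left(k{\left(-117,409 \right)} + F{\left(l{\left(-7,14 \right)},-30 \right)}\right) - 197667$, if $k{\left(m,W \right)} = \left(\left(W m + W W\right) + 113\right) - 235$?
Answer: $-78401$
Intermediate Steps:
$l{\left(E,q \right)} = -2 + E + 2 q$ ($l{\left(E,q \right)} = -2 + \left(\left(E + q\right) + q\right) = -2 + \left(E + 2 q\right) = -2 + E + 2 q$)
$k{\left(m,W \right)} = -122 + W^{2} + W m$ ($k{\left(m,W \right)} = \left(\left(W m + W^{2}\right) + 113\right) - 235 = \left(\left(W^{2} + W m\right) + 113\right) - 235 = \left(113 + W^{2} + W m\right) - 235 = -122 + W^{2} + W m$)
$\left(k{\left(-117,409 \right)} + F{\left(l{\left(-7,14 \right)},-30 \right)}\right) - 197667 = \left(\left(-122 + 409^{2} + 409 \left(-117\right)\right) - 40\right) - 197667 = \left(\left(-122 + 167281 - 47853\right) + \left(-70 + 30\right)\right) - 197667 = \left(119306 - 40\right) - 197667 = 119266 - 197667 = -78401$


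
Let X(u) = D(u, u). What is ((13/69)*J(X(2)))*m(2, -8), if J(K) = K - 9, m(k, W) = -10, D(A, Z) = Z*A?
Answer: 650/69 ≈ 9.4203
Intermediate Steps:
D(A, Z) = A*Z
X(u) = u² (X(u) = u*u = u²)
J(K) = -9 + K
((13/69)*J(X(2)))*m(2, -8) = ((13/69)*(-9 + 2²))*(-10) = ((13*(1/69))*(-9 + 4))*(-10) = ((13/69)*(-5))*(-10) = -65/69*(-10) = 650/69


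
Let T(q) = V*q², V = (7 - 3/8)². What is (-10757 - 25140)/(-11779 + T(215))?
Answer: -2297408/129092169 ≈ -0.017797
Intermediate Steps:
V = 2809/64 (V = (7 - 3*⅛)² = (7 - 3/8)² = (53/8)² = 2809/64 ≈ 43.891)
T(q) = 2809*q²/64
(-10757 - 25140)/(-11779 + T(215)) = (-10757 - 25140)/(-11779 + (2809/64)*215²) = -35897/(-11779 + (2809/64)*46225) = -35897/(-11779 + 129846025/64) = -35897/129092169/64 = -35897*64/129092169 = -2297408/129092169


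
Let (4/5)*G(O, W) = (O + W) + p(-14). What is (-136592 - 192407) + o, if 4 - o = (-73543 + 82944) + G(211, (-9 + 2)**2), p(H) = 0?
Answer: -338721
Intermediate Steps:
G(O, W) = 5*O/4 + 5*W/4 (G(O, W) = 5*((O + W) + 0)/4 = 5*(O + W)/4 = 5*O/4 + 5*W/4)
o = -9722 (o = 4 - ((-73543 + 82944) + ((5/4)*211 + 5*(-9 + 2)**2/4)) = 4 - (9401 + (1055/4 + (5/4)*(-7)**2)) = 4 - (9401 + (1055/4 + (5/4)*49)) = 4 - (9401 + (1055/4 + 245/4)) = 4 - (9401 + 325) = 4 - 1*9726 = 4 - 9726 = -9722)
(-136592 - 192407) + o = (-136592 - 192407) - 9722 = -328999 - 9722 = -338721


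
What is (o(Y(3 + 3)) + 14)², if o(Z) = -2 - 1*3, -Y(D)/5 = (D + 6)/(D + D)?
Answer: 81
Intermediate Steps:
Y(D) = -5*(6 + D)/(2*D) (Y(D) = -5*(D + 6)/(D + D) = -5*(6 + D)/(2*D))
o(Z) = -5 (o(Z) = -2 - 3 = -5)
(o(Y(3 + 3)) + 14)² = (-5 + 14)² = 9² = 81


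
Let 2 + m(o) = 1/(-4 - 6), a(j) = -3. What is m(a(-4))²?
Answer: 441/100 ≈ 4.4100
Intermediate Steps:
m(o) = -21/10 (m(o) = -2 + 1/(-4 - 6) = -2 + 1/(-10) = -2 - ⅒ = -21/10)
m(a(-4))² = (-21/10)² = 441/100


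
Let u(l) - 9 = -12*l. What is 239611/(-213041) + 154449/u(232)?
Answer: -11189629978/197062925 ≈ -56.782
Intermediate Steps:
u(l) = 9 - 12*l
239611/(-213041) + 154449/u(232) = 239611/(-213041) + 154449/(9 - 12*232) = 239611*(-1/213041) + 154449/(9 - 2784) = -239611/213041 + 154449/(-2775) = -239611/213041 + 154449*(-1/2775) = -239611/213041 - 51483/925 = -11189629978/197062925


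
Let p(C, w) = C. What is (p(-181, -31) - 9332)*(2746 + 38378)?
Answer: -391212612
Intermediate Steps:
(p(-181, -31) - 9332)*(2746 + 38378) = (-181 - 9332)*(2746 + 38378) = -9513*41124 = -391212612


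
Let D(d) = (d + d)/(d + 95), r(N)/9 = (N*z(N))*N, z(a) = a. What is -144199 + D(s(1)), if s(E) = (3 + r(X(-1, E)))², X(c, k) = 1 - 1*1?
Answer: -7498339/52 ≈ -1.4420e+5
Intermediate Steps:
X(c, k) = 0 (X(c, k) = 1 - 1 = 0)
r(N) = 9*N³ (r(N) = 9*((N*N)*N) = 9*(N²*N) = 9*N³)
s(E) = 9 (s(E) = (3 + 9*0³)² = (3 + 9*0)² = (3 + 0)² = 3² = 9)
D(d) = 2*d/(95 + d) (D(d) = (2*d)/(95 + d) = 2*d/(95 + d))
-144199 + D(s(1)) = -144199 + 2*9/(95 + 9) = -144199 + 2*9/104 = -144199 + 2*9*(1/104) = -144199 + 9/52 = -7498339/52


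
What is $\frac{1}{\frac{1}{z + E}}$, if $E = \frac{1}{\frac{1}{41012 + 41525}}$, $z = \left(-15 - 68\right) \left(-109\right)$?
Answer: $91584$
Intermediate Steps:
$z = 9047$ ($z = \left(-83\right) \left(-109\right) = 9047$)
$E = 82537$ ($E = \frac{1}{\frac{1}{82537}} = 82537$)
$\frac{1}{\frac{1}{z + E}} = \frac{1}{\frac{1}{9047 + 82537}} = \frac{1}{\frac{1}{91584}} = 91584$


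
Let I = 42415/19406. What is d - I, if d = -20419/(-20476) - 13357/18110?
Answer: -3464934690813/1799034976540 ≈ -1.9260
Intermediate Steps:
I = 42415/19406 (I = 42415*(1/19406) = 42415/19406 ≈ 2.1857)
d = 48145079/185410180 (d = -20419*(-1/20476) - 13357*1/18110 = 20419/20476 - 13357/18110 = 48145079/185410180 ≈ 0.25967)
d - I = 48145079/185410180 - 1*42415/19406 = 48145079/185410180 - 42415/19406 = -3464934690813/1799034976540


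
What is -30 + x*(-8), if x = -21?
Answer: 138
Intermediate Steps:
-30 + x*(-8) = -30 - 21*(-8) = -30 + 168 = 138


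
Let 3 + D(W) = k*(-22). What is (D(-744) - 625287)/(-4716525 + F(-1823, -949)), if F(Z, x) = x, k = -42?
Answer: 312183/2358737 ≈ 0.13235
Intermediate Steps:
D(W) = 921 (D(W) = -3 - 42*(-22) = -3 + 924 = 921)
(D(-744) - 625287)/(-4716525 + F(-1823, -949)) = (921 - 625287)/(-4716525 - 949) = -624366/(-4717474) = -624366*(-1/4717474) = 312183/2358737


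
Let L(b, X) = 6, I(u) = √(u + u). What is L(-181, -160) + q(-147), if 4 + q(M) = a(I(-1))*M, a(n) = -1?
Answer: 149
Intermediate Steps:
I(u) = √2*√u (I(u) = √(2*u) = √2*√u)
q(M) = -4 - M
L(-181, -160) + q(-147) = 6 + (-4 - 1*(-147)) = 6 + (-4 + 147) = 6 + 143 = 149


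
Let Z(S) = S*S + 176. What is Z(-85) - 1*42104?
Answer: -34703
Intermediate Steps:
Z(S) = 176 + S**2 (Z(S) = S**2 + 176 = 176 + S**2)
Z(-85) - 1*42104 = (176 + (-85)**2) - 1*42104 = (176 + 7225) - 42104 = 7401 - 42104 = -34703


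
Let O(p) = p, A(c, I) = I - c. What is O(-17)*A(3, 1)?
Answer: 34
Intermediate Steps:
O(-17)*A(3, 1) = -17*(1 - 1*3) = -17*(1 - 3) = -17*(-2) = 34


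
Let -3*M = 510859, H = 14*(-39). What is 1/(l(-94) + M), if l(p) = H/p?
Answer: -141/24009554 ≈ -5.8727e-6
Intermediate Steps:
H = -546
l(p) = -546/p
M = -510859/3 (M = -1/3*510859 = -510859/3 ≈ -1.7029e+5)
1/(l(-94) + M) = 1/(-546/(-94) - 510859/3) = 1/(-546*(-1/94) - 510859/3) = 1/(273/47 - 510859/3) = 1/(-24009554/141) = -141/24009554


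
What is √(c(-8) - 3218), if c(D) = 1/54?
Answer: I*√1042626/18 ≈ 56.727*I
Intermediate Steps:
c(D) = 1/54
√(c(-8) - 3218) = √(1/54 - 3218) = √(-173771/54) = I*√1042626/18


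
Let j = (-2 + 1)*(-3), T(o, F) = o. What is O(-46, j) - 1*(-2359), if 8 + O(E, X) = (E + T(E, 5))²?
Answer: 10815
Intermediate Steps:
j = 3 (j = -1*(-3) = 3)
O(E, X) = -8 + 4*E² (O(E, X) = -8 + (E + E)² = -8 + (2*E)² = -8 + 4*E²)
O(-46, j) - 1*(-2359) = (-8 + 4*(-46)²) - 1*(-2359) = (-8 + 4*2116) + 2359 = (-8 + 8464) + 2359 = 8456 + 2359 = 10815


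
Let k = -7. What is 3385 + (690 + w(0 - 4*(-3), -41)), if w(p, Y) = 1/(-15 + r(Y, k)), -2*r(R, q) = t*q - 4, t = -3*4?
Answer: 224124/55 ≈ 4075.0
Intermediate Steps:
t = -12
r(R, q) = 2 + 6*q (r(R, q) = -(-12*q - 4)/2 = -(-4 - 12*q)/2 = 2 + 6*q)
w(p, Y) = -1/55 (w(p, Y) = 1/(-15 + (2 + 6*(-7))) = 1/(-15 + (2 - 42)) = 1/(-15 - 40) = 1/(-55) = -1/55)
3385 + (690 + w(0 - 4*(-3), -41)) = 3385 + (690 - 1/55) = 3385 + 37949/55 = 224124/55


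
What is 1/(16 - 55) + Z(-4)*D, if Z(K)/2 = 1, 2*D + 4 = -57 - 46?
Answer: -4174/39 ≈ -107.03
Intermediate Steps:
D = -107/2 (D = -2 + (-57 - 46)/2 = -2 + (½)*(-103) = -2 - 103/2 = -107/2 ≈ -53.500)
Z(K) = 2 (Z(K) = 2*1 = 2)
1/(16 - 55) + Z(-4)*D = 1/(16 - 55) + 2*(-107/2) = 1/(-39) - 107 = -1/39 - 107 = -4174/39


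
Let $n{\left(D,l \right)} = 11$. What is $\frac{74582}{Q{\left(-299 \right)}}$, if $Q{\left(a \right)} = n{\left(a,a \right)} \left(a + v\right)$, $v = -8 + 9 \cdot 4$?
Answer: $- \frac{74582}{2981} \approx -25.019$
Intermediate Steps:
$v = 28$ ($v = -8 + 36 = 28$)
$Q{\left(a \right)} = 308 + 11 a$ ($Q{\left(a \right)} = 11 \left(a + 28\right) = 11 \left(28 + a\right) = 308 + 11 a$)
$\frac{74582}{Q{\left(-299 \right)}} = \frac{74582}{308 + 11 \left(-299\right)} = \frac{74582}{308 - 3289} = \frac{74582}{-2981} = 74582 \left(- \frac{1}{2981}\right) = - \frac{74582}{2981}$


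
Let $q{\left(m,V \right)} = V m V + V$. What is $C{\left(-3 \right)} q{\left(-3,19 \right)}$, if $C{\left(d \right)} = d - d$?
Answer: $0$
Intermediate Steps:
$C{\left(d \right)} = 0$
$q{\left(m,V \right)} = V + m V^{2}$ ($q{\left(m,V \right)} = m V^{2} + V = V + m V^{2}$)
$C{\left(-3 \right)} q{\left(-3,19 \right)} = 0 \cdot 19 \left(1 + 19 \left(-3\right)\right) = 0 \cdot 19 \left(1 - 57\right) = 0 \cdot 19 \left(-56\right) = 0 \left(-1064\right) = 0$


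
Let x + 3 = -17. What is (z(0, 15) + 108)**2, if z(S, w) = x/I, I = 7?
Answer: 541696/49 ≈ 11055.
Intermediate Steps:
x = -20 (x = -3 - 17 = -20)
z(S, w) = -20/7
(z(0, 15) + 108)**2 = (-20/7 + 108)**2 = (736/7)**2 = 541696/49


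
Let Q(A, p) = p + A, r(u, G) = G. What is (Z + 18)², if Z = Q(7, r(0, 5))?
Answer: 900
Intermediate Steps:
Q(A, p) = A + p
Z = 12 (Z = 7 + 5 = 12)
(Z + 18)² = (12 + 18)² = 30² = 900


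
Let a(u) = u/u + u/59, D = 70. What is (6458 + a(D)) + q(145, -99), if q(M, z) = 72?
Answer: 385399/59 ≈ 6532.2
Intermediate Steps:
a(u) = 1 + u/59 (a(u) = 1 + u*(1/59) = 1 + u/59)
(6458 + a(D)) + q(145, -99) = (6458 + (1 + (1/59)*70)) + 72 = (6458 + (1 + 70/59)) + 72 = (6458 + 129/59) + 72 = 381151/59 + 72 = 385399/59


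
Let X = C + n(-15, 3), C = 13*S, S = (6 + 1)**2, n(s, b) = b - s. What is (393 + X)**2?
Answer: 1098304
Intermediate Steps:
S = 49 (S = 7**2 = 49)
C = 637 (C = 13*49 = 637)
X = 655 (X = 637 + (3 - 1*(-15)) = 637 + (3 + 15) = 637 + 18 = 655)
(393 + X)**2 = (393 + 655)**2 = 1048**2 = 1098304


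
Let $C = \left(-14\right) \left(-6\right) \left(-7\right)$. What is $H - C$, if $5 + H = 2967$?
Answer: $3550$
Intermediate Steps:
$H = 2962$ ($H = -5 + 2967 = 2962$)
$C = -588$ ($C = 84 \left(-7\right) = -588$)
$H - C = 2962 - -588 = 2962 + 588 = 3550$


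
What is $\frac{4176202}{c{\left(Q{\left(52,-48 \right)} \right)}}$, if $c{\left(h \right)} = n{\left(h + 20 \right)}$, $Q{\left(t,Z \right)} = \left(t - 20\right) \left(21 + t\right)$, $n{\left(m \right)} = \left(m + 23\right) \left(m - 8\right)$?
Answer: $\frac{2088101}{2792946} \approx 0.74763$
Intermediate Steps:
$n{\left(m \right)} = \left(-8 + m\right) \left(23 + m\right)$ ($n{\left(m \right)} = \left(23 + m\right) \left(-8 + m\right) = \left(-8 + m\right) \left(23 + m\right)$)
$Q{\left(t,Z \right)} = \left(-20 + t\right) \left(21 + t\right)$
$c{\left(h \right)} = 116 + \left(20 + h\right)^{2} + 15 h$ ($c{\left(h \right)} = -184 + \left(h + 20\right)^{2} + 15 \left(h + 20\right) = -184 + \left(20 + h\right)^{2} + 15 \left(20 + h\right) = -184 + \left(20 + h\right)^{2} + \left(300 + 15 h\right) = 116 + \left(20 + h\right)^{2} + 15 h$)
$\frac{4176202}{c{\left(Q{\left(52,-48 \right)} \right)}} = \frac{4176202}{516 + \left(-420 + 52 + 52^{2}\right)^{2} + 55 \left(-420 + 52 + 52^{2}\right)} = \frac{4176202}{516 + \left(-420 + 52 + 2704\right)^{2} + 55 \left(-420 + 52 + 2704\right)} = \frac{4176202}{516 + 2336^{2} + 55 \cdot 2336} = \frac{4176202}{516 + 5456896 + 128480} = \frac{4176202}{5585892} = 4176202 \cdot \frac{1}{5585892} = \frac{2088101}{2792946}$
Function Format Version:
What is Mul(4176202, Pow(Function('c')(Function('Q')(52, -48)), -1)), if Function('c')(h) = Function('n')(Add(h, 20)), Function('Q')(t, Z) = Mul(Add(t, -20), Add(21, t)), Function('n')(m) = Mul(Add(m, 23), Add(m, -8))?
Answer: Rational(2088101, 2792946) ≈ 0.74763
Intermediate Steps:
Function('n')(m) = Mul(Add(-8, m), Add(23, m)) (Function('n')(m) = Mul(Add(23, m), Add(-8, m)) = Mul(Add(-8, m), Add(23, m)))
Function('Q')(t, Z) = Mul(Add(-20, t), Add(21, t))
Function('c')(h) = Add(116, Pow(Add(20, h), 2), Mul(15, h)) (Function('c')(h) = Add(-184, Pow(Add(h, 20), 2), Mul(15, Add(h, 20))) = Add(-184, Pow(Add(20, h), 2), Mul(15, Add(20, h))) = Add(-184, Pow(Add(20, h), 2), Add(300, Mul(15, h))) = Add(116, Pow(Add(20, h), 2), Mul(15, h)))
Mul(4176202, Pow(Function('c')(Function('Q')(52, -48)), -1)) = Mul(4176202, Pow(Add(516, Pow(Add(-420, 52, Pow(52, 2)), 2), Mul(55, Add(-420, 52, Pow(52, 2)))), -1)) = Mul(4176202, Pow(Add(516, Pow(Add(-420, 52, 2704), 2), Mul(55, Add(-420, 52, 2704))), -1)) = Mul(4176202, Pow(Add(516, Pow(2336, 2), Mul(55, 2336)), -1)) = Mul(4176202, Pow(Add(516, 5456896, 128480), -1)) = Mul(4176202, Pow(5585892, -1)) = Mul(4176202, Rational(1, 5585892)) = Rational(2088101, 2792946)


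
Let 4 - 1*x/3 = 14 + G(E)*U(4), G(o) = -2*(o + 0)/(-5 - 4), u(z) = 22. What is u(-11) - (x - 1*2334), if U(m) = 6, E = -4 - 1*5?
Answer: 2350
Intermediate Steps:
E = -9 (E = -4 - 5 = -9)
G(o) = 2*o/9 (G(o) = -2*o/(-9) = -2*o*(-1)/9 = -(-2)*o/9 = 2*o/9)
x = 6 (x = 12 - 3*(14 + ((2/9)*(-9))*6) = 12 - 3*(14 - 2*6) = 12 - 3*(14 - 12) = 12 - 3*2 = 12 - 6 = 6)
u(-11) - (x - 1*2334) = 22 - (6 - 1*2334) = 22 - (6 - 2334) = 22 - 1*(-2328) = 22 + 2328 = 2350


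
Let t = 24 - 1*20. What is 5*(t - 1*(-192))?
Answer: 980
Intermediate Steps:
t = 4 (t = 24 - 20 = 4)
5*(t - 1*(-192)) = 5*(4 - 1*(-192)) = 5*(4 + 192) = 5*196 = 980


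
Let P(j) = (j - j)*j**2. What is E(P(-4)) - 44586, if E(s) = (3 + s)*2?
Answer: -44580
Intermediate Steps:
P(j) = 0 (P(j) = 0*j**2 = 0)
E(s) = 6 + 2*s
E(P(-4)) - 44586 = (6 + 2*0) - 44586 = (6 + 0) - 44586 = 6 - 44586 = -44580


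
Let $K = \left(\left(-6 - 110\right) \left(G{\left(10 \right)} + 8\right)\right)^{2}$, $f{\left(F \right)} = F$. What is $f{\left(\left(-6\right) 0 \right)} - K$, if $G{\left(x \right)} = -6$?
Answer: $-53824$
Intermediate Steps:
$K = 53824$ ($K = \left(\left(-6 - 110\right) \left(-6 + 8\right)\right)^{2} = \left(\left(-116\right) 2\right)^{2} = \left(-232\right)^{2} = 53824$)
$f{\left(\left(-6\right) 0 \right)} - K = \left(-6\right) 0 - 53824 = 0 - 53824 = -53824$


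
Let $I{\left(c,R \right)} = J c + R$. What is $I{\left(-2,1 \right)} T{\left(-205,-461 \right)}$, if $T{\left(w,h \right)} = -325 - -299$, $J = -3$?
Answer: $-182$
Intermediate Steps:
$I{\left(c,R \right)} = R - 3 c$ ($I{\left(c,R \right)} = - 3 c + R = R - 3 c$)
$T{\left(w,h \right)} = -26$ ($T{\left(w,h \right)} = -325 + 299 = -26$)
$I{\left(-2,1 \right)} T{\left(-205,-461 \right)} = \left(1 - -6\right) \left(-26\right) = \left(1 + 6\right) \left(-26\right) = 7 \left(-26\right) = -182$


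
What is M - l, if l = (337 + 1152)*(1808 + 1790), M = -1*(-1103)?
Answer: -5356319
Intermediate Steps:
M = 1103
l = 5357422 (l = 1489*3598 = 5357422)
M - l = 1103 - 1*5357422 = 1103 - 5357422 = -5356319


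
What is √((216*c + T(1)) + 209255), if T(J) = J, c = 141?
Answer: 4*√14982 ≈ 489.60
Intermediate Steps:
√((216*c + T(1)) + 209255) = √((216*141 + 1) + 209255) = √((30456 + 1) + 209255) = √(30457 + 209255) = √239712 = 4*√14982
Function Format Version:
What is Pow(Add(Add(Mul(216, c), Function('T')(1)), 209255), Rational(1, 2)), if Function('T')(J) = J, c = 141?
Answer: Mul(4, Pow(14982, Rational(1, 2))) ≈ 489.60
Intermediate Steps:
Pow(Add(Add(Mul(216, c), Function('T')(1)), 209255), Rational(1, 2)) = Pow(Add(Add(Mul(216, 141), 1), 209255), Rational(1, 2)) = Pow(Add(Add(30456, 1), 209255), Rational(1, 2)) = Pow(Add(30457, 209255), Rational(1, 2)) = Pow(239712, Rational(1, 2)) = Mul(4, Pow(14982, Rational(1, 2)))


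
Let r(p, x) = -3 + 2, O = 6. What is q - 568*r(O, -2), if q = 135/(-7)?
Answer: 3841/7 ≈ 548.71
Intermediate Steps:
r(p, x) = -1
q = -135/7 (q = 135*(-⅐) = -135/7 ≈ -19.286)
q - 568*r(O, -2) = -135/7 - 568*(-1) = -135/7 - 142*(-4) = -135/7 + 568 = 3841/7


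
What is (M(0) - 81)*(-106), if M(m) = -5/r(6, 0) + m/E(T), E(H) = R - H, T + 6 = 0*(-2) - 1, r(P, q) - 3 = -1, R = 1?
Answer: 8851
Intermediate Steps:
r(P, q) = 2 (r(P, q) = 3 - 1 = 2)
T = -7 (T = -6 + (0*(-2) - 1) = -6 + (0 - 1) = -6 - 1 = -7)
E(H) = 1 - H
M(m) = -5/2 + m/8 (M(m) = -5/2 + m/(1 - 1*(-7)) = -5*½ + m/(1 + 7) = -5/2 + m/8)
(M(0) - 81)*(-106) = ((-5/2 + (⅛)*0) - 81)*(-106) = ((-5/2 + 0) - 81)*(-106) = (-5/2 - 81)*(-106) = -167/2*(-106) = 8851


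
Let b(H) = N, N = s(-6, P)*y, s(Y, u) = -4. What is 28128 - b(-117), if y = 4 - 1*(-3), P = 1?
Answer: 28156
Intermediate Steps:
y = 7 (y = 4 + 3 = 7)
N = -28 (N = -4*7 = -28)
b(H) = -28
28128 - b(-117) = 28128 - 1*(-28) = 28128 + 28 = 28156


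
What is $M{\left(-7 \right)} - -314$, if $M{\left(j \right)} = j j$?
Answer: $363$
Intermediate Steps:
$M{\left(j \right)} = j^{2}$
$M{\left(-7 \right)} - -314 = \left(-7\right)^{2} - -314 = 49 + 314 = 363$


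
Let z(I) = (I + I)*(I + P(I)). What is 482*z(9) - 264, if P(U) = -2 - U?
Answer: -17616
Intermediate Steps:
z(I) = -4*I (z(I) = (I + I)*(I + (-2 - I)) = (2*I)*(-2) = -4*I)
482*z(9) - 264 = 482*(-4*9) - 264 = 482*(-36) - 264 = -17352 - 264 = -17616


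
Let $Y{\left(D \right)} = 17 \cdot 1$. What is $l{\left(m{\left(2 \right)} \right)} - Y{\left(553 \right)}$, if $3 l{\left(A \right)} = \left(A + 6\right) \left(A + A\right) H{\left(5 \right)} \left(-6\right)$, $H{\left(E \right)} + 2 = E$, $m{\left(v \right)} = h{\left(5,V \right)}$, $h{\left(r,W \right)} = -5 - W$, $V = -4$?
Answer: $43$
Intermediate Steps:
$Y{\left(D \right)} = 17$
$m{\left(v \right)} = -1$ ($m{\left(v \right)} = -5 - -4 = -5 + 4 = -1$)
$H{\left(E \right)} = -2 + E$
$l{\left(A \right)} = - 12 A \left(6 + A\right)$ ($l{\left(A \right)} = \frac{\left(A + 6\right) \left(A + A\right) \left(-2 + 5\right) \left(-6\right)}{3} = \frac{\left(6 + A\right) 2 A 3 \left(-6\right)}{3} = \frac{2 A \left(6 + A\right) 3 \left(-6\right)}{3} = \frac{6 A \left(6 + A\right) \left(-6\right)}{3} = \frac{\left(-36\right) A \left(6 + A\right)}{3} = - 12 A \left(6 + A\right)$)
$l{\left(m{\left(2 \right)} \right)} - Y{\left(553 \right)} = \left(-12\right) \left(-1\right) \left(6 - 1\right) - 17 = \left(-12\right) \left(-1\right) 5 - 17 = 60 - 17 = 43$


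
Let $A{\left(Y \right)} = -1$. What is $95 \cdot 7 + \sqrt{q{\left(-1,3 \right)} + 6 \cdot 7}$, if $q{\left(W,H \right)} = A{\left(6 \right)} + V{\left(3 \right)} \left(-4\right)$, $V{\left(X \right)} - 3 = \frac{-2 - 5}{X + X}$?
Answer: $665 + \frac{\sqrt{303}}{3} \approx 670.8$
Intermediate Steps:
$V{\left(X \right)} = 3 - \frac{7}{2 X}$ ($V{\left(X \right)} = 3 + \frac{-2 - 5}{X + X} = 3 - \frac{7}{2 X}$)
$q{\left(W,H \right)} = - \frac{25}{3}$ ($q{\left(W,H \right)} = -1 + \left(3 - \frac{7}{2 \cdot 3}\right) \left(-4\right) = -1 + \left(3 - \frac{7}{6}\right) \left(-4\right) = -1 + \frac{11}{6} \left(-4\right) = -1 - \frac{22}{3} = - \frac{25}{3}$)
$95 \cdot 7 + \sqrt{q{\left(-1,3 \right)} + 6 \cdot 7} = 95 \cdot 7 + \sqrt{- \frac{25}{3} + 6 \cdot 7} = 665 + \sqrt{- \frac{25}{3} + 42} = 665 + \sqrt{\frac{101}{3}} = 665 + \frac{\sqrt{303}}{3}$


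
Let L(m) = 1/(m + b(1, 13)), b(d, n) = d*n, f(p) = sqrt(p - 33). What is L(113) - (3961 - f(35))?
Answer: -499085/126 + sqrt(2) ≈ -3959.6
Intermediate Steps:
f(p) = sqrt(-33 + p)
L(m) = 1/(13 + m) (L(m) = 1/(m + 1*13) = 1/(m + 13) = 1/(13 + m))
L(113) - (3961 - f(35)) = 1/(13 + 113) - (3961 - sqrt(-33 + 35)) = 1/126 - (3961 - sqrt(2)) = 1/126 + (-3961 + sqrt(2)) = -499085/126 + sqrt(2)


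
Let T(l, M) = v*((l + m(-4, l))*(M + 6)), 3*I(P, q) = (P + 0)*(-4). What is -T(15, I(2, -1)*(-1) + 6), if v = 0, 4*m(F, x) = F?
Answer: 0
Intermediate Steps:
I(P, q) = -4*P/3 (I(P, q) = ((P + 0)*(-4))/3 = (P*(-4))/3 = (-4*P)/3 = -4*P/3)
m(F, x) = F/4
T(l, M) = 0 (T(l, M) = 0*((l + (1/4)*(-4))*(M + 6)) = 0*((l - 1)*(6 + M)) = 0*((-1 + l)*(6 + M)) = 0)
-T(15, I(2, -1)*(-1) + 6) = -1*0 = 0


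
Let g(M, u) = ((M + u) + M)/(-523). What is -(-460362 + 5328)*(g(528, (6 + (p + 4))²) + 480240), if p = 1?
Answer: 114288315652662/523 ≈ 2.1852e+11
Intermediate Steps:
g(M, u) = -2*M/523 - u/523 (g(M, u) = (u + 2*M)*(-1/523) = -2*M/523 - u/523)
-(-460362 + 5328)*(g(528, (6 + (p + 4))²) + 480240) = -(-460362 + 5328)*((-2/523*528 - (6 + (1 + 4))²/523) + 480240) = -(-455034)*((-1056/523 - (6 + 5)²/523) + 480240) = -(-455034)*((-1056/523 - 1/523*11²) + 480240) = -(-455034)*((-1056/523 - 1/523*121) + 480240) = -(-455034)*((-1056/523 - 121/523) + 480240) = -(-455034)*(-1177/523 + 480240) = -(-455034)*251164343/523 = -1*(-114288315652662/523) = 114288315652662/523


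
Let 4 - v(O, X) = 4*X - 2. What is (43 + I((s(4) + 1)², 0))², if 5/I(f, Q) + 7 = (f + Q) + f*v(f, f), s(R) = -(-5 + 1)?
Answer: 10054273441/5438224 ≈ 1848.8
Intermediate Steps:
v(O, X) = 6 - 4*X (v(O, X) = 4 - (4*X - 2) = 4 - (-2 + 4*X) = 4 + (2 - 4*X) = 6 - 4*X)
s(R) = 4 (s(R) = -1*(-4) = 4)
I(f, Q) = 5/(-7 + Q + f + f*(6 - 4*f)) (I(f, Q) = 5/(-7 + ((f + Q) + f*(6 - 4*f))) = 5/(-7 + ((Q + f) + f*(6 - 4*f))) = 5/(-7 + (Q + f + f*(6 - 4*f))) = 5/(-7 + Q + f + f*(6 - 4*f)))
(43 + I((s(4) + 1)², 0))² = (43 + 5/(-7 + 0 - 4*(4 + 1)⁴ + 7*(4 + 1)²))² = (43 + 5/(-7 + 0 - 4*(5²)² + 7*5²))² = (43 + 5/(-7 + 0 - 4*25² + 7*25))² = (43 + 5/(-7 + 0 - 4*625 + 175))² = (43 + 5/(-7 + 0 - 2500 + 175))² = (43 + 5/(-2332))² = (43 + 5*(-1/2332))² = (43 - 5/2332)² = (100271/2332)² = 10054273441/5438224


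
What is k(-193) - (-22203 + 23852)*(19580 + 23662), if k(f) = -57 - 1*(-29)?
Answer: -71306086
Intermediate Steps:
k(f) = -28 (k(f) = -57 + 29 = -28)
k(-193) - (-22203 + 23852)*(19580 + 23662) = -28 - (-22203 + 23852)*(19580 + 23662) = -28 - 1649*43242 = -28 - 1*71306058 = -28 - 71306058 = -71306086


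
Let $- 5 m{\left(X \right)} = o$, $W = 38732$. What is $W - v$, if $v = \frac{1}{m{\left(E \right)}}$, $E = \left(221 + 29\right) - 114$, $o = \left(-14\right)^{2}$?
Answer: $\frac{7591477}{196} \approx 38732.0$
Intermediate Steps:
$o = 196$
$E = 136$ ($E = 250 - 114 = 136$)
$m{\left(X \right)} = - \frac{196}{5}$ ($m{\left(X \right)} = \left(- \frac{1}{5}\right) 196 = - \frac{196}{5}$)
$v = - \frac{5}{196}$ ($v = \frac{1}{- \frac{196}{5}} = - \frac{5}{196} \approx -0.02551$)
$W - v = 38732 - - \frac{5}{196} = 38732 + \frac{5}{196} = \frac{7591477}{196}$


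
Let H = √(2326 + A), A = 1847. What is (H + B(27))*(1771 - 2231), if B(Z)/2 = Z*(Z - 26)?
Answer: -24840 - 460*√4173 ≈ -54555.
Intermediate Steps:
B(Z) = 2*Z*(-26 + Z) (B(Z) = 2*(Z*(Z - 26)) = 2*(Z*(-26 + Z)) = 2*Z*(-26 + Z))
H = √4173 (H = √(2326 + 1847) = √4173 ≈ 64.599)
(H + B(27))*(1771 - 2231) = (√4173 + 2*27*(-26 + 27))*(1771 - 2231) = (√4173 + 2*27*1)*(-460) = (√4173 + 54)*(-460) = (54 + √4173)*(-460) = -24840 - 460*√4173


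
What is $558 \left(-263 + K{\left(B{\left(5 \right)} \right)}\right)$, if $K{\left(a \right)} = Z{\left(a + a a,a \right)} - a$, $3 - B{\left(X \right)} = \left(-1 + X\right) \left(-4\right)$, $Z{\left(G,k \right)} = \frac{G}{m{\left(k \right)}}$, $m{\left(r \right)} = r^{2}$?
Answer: $- \frac{2978604}{19} \approx -1.5677 \cdot 10^{5}$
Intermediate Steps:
$Z{\left(G,k \right)} = \frac{G}{k^{2}}$
$B{\left(X \right)} = -1 + 4 X$ ($B{\left(X \right)} = 3 - \left(-1 + X\right) \left(-4\right) = 3 - \left(4 - 4 X\right) = 3 + \left(-4 + 4 X\right) = -1 + 4 X$)
$K{\left(a \right)} = - a + \frac{a + a^{2}}{a^{2}}$ ($K{\left(a \right)} = \frac{a + a a}{a^{2}} - a = \frac{a + a^{2}}{a^{2}} - a = - a + \frac{a + a^{2}}{a^{2}}$)
$558 \left(-263 + K{\left(B{\left(5 \right)} \right)}\right) = 558 \left(-263 + \left(1 + \frac{1}{-1 + 4 \cdot 5} - \left(-1 + 4 \cdot 5\right)\right)\right) = 558 \left(-263 + \left(1 + \frac{1}{-1 + 20} - \left(-1 + 20\right)\right)\right) = 558 \left(-263 + \left(1 + \frac{1}{19} - 19\right)\right) = 558 \left(-263 - \frac{341}{19}\right) = 558 \left(- \frac{5338}{19}\right) = - \frac{2978604}{19}$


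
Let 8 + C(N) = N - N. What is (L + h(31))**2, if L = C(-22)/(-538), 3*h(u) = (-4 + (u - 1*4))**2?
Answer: 20252989969/651249 ≈ 31099.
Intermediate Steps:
C(N) = -8 (C(N) = -8 + (N - N) = -8 + 0 = -8)
h(u) = (-8 + u)**2/3 (h(u) = (-4 + (u - 1*4))**2/3 = (-4 + (u - 4))**2/3 = (-4 + (-4 + u))**2/3 = (-8 + u)**2/3)
L = 4/269 (L = -8/(-538) = -8*(-1/538) = 4/269 ≈ 0.014870)
(L + h(31))**2 = (4/269 + (-8 + 31)**2/3)**2 = (4/269 + (1/3)*23**2)**2 = (4/269 + (1/3)*529)**2 = (4/269 + 529/3)**2 = (142313/807)**2 = 20252989969/651249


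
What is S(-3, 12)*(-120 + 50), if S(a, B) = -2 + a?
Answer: 350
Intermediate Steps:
S(-3, 12)*(-120 + 50) = (-2 - 3)*(-120 + 50) = -5*(-70) = 350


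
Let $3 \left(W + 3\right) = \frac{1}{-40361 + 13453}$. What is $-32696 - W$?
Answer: $- \frac{2639109731}{80724} \approx -32693.0$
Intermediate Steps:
$W = - \frac{242173}{80724}$ ($W = -3 + \frac{1}{3 \left(-40361 + 13453\right)} = -3 + \frac{1}{3 \left(-26908\right)} = -3 + \frac{1}{3} \left(- \frac{1}{26908}\right) = -3 - \frac{1}{80724} = - \frac{242173}{80724} \approx -3.0$)
$-32696 - W = -32696 - - \frac{242173}{80724} = -32696 + \frac{242173}{80724} = - \frac{2639109731}{80724}$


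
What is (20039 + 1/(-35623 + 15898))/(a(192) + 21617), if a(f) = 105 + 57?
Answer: 395269274/429590775 ≈ 0.92011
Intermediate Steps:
a(f) = 162
(20039 + 1/(-35623 + 15898))/(a(192) + 21617) = (20039 + 1/(-35623 + 15898))/(162 + 21617) = (20039 + 1/(-19725))/21779 = (20039 - 1/19725)*(1/21779) = (395269274/19725)*(1/21779) = 395269274/429590775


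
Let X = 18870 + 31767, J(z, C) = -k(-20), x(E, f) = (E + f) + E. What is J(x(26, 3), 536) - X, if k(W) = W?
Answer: -50617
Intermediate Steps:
x(E, f) = f + 2*E
J(z, C) = 20 (J(z, C) = -1*(-20) = 20)
X = 50637
J(x(26, 3), 536) - X = 20 - 1*50637 = 20 - 50637 = -50617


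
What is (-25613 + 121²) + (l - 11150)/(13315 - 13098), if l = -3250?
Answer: -2395324/217 ≈ -11038.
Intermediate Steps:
(-25613 + 121²) + (l - 11150)/(13315 - 13098) = (-25613 + 121²) + (-3250 - 11150)/(13315 - 13098) = (-25613 + 14641) - 14400/217 = -10972 - 14400*1/217 = -10972 - 14400/217 = -2395324/217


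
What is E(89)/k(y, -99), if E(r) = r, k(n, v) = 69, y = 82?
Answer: 89/69 ≈ 1.2899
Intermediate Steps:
E(89)/k(y, -99) = 89/69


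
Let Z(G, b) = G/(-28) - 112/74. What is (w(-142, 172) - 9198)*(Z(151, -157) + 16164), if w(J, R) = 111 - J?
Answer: -149728109805/1036 ≈ -1.4453e+8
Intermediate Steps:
Z(G, b) = -56/37 - G/28 (Z(G, b) = G*(-1/28) - 112*1/74 = -G/28 - 56/37 = -56/37 - G/28)
(w(-142, 172) - 9198)*(Z(151, -157) + 16164) = ((111 - 1*(-142)) - 9198)*((-56/37 - 1/28*151) + 16164) = ((111 + 142) - 9198)*((-56/37 - 151/28) + 16164) = (253 - 9198)*(-7155/1036 + 16164) = -8945*16738749/1036 = -149728109805/1036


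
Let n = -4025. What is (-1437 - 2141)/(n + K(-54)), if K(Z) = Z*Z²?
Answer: 3578/161489 ≈ 0.022156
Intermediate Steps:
K(Z) = Z³
(-1437 - 2141)/(n + K(-54)) = (-1437 - 2141)/(-4025 + (-54)³) = -3578/(-4025 - 157464) = -3578/(-161489) = -3578*(-1/161489) = 3578/161489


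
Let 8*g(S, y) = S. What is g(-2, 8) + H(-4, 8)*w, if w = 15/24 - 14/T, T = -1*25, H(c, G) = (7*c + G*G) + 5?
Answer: 9667/200 ≈ 48.335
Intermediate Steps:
H(c, G) = 5 + G**2 + 7*c (H(c, G) = (7*c + G**2) + 5 = (G**2 + 7*c) + 5 = 5 + G**2 + 7*c)
g(S, y) = S/8
T = -25
w = 237/200 (w = 15/24 - 14/(-25) = 15*(1/24) - 14*(-1/25) = 5/8 + 14/25 = 237/200 ≈ 1.1850)
g(-2, 8) + H(-4, 8)*w = (1/8)*(-2) + (5 + 8**2 + 7*(-4))*(237/200) = -1/4 + (5 + 64 - 28)*(237/200) = -1/4 + 41*(237/200) = -1/4 + 9717/200 = 9667/200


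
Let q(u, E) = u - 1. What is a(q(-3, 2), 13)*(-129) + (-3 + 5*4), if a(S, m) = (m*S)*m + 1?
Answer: 87092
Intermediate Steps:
q(u, E) = -1 + u
a(S, m) = 1 + S*m² (a(S, m) = (S*m)*m + 1 = S*m² + 1 = 1 + S*m²)
a(q(-3, 2), 13)*(-129) + (-3 + 5*4) = (1 + (-1 - 3)*13²)*(-129) + (-3 + 5*4) = (1 - 4*169)*(-129) + (-3 + 20) = (1 - 676)*(-129) + 17 = -675*(-129) + 17 = 87075 + 17 = 87092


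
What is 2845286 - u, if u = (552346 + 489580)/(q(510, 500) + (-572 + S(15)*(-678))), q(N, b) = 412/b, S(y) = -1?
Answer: 37862863208/13353 ≈ 2.8355e+6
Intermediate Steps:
u = 130240750/13353 (u = (552346 + 489580)/(412/500 + (-572 - 1*(-678))) = 1041926/(412*(1/500) + (-572 + 678)) = 1041926/(103/125 + 106) = 1041926/(13353/125) = 1041926*(125/13353) = 130240750/13353 ≈ 9753.7)
2845286 - u = 2845286 - 1*130240750/13353 = 2845286 - 130240750/13353 = 37862863208/13353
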